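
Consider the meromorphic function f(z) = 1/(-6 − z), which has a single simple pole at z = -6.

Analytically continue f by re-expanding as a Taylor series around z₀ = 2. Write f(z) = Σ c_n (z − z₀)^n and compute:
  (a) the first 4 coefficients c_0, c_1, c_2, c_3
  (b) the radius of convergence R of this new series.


Let w = z − z₀, so z = z₀ + w.
Then -6 − z = -6 − (z₀ + w) = (-6 − z₀) − w = -8 − w.
f(z) = 1/(-8 − w) = (1/(-8)) · 1/(1 − w/(-8)) = Σ_{n≥0} w^n / (-8)^(n+1).
So c_n = 1/(-8)^(n+1):
  c_0 = 1/(-8)^1 = -1/8.
  c_1 = 1/(-8)^2 = 1/64.
  c_2 = 1/(-8)^3 = -1/512.
  c_3 = 1/(-8)^4 = 1/4096.
The series is valid for |w/d| < 1, i.e. |z − z₀| < |d|.
Radius of convergence: R = |-6 − z₀| = |-8| = 8 (distance from z₀ to the singularity z = -6).

c_0 = -1/8, c_1 = 1/64, c_2 = -1/512, c_3 = 1/4096; R = 8.


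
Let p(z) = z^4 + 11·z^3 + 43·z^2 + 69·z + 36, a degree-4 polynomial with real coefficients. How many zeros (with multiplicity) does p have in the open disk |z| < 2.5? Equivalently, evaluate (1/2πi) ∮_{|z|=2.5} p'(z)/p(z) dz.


The zeros of p are: -4, -3, -3, -1.
Their magnitudes are: 4, 3, 3, 1.
Zeros with |z| < R = 2.5: -1.
Count = 1.
By the argument principle, (1/2πi) ∮_{|z|=R} p'(z)/p(z) dz equals exactly this count.

Number of zeros inside |z| < 2.5: 1.


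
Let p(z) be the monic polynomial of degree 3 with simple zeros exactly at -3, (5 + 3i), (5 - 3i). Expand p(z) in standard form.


The polynomial is p(z) = ∏_{α ∈ S} (z − α), where S = {-3, (5 + 3i), (5 - 3i)}.
Expanding the product yields: p(z) = z^3 -7·z^2 + 4·z + 102.
Note conjugate pairs combine to real quadratics: (z − (5+3i))(z − (5−3i)) = z² − 10z + 34.
The resulting polynomial has degree 3 and real coefficients as required.

p(z) = z^3 -7·z^2 + 4·z + 102.


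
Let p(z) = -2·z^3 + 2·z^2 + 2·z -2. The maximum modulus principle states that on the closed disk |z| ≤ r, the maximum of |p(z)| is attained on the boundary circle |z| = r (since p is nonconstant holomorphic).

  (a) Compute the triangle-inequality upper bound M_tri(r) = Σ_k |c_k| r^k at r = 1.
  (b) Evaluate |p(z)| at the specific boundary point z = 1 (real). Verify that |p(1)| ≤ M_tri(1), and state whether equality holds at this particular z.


Coefficients: c_0 = -2, c_1 = 2, c_2 = 2, c_3 = -2. Radius r = 1.
Part (a). Triangle bound: M_tri(r) = Σ_k |c_k| r^k
  = |-2|·1^0 + |2|·1^1 + |2|·1^2 + |-2|·1^3
  = 2 + 2 + 2 + 2 = 8.
This bounds M(r) := max_{|z|=r} |p(z)| from above; equality holds iff all terms c_k z^k can be made to align in phase at a single z on |z|=r.
Part (b). At z = 1 (real, on the circle |z| = r):
  p(1) = (-2)·1^0 + (2)·1^1 + (2)·1^2 + (-2)·1^3 = 0.
  |p(1)| = 0.
Check: |p(1)| = 0 ≤ 8 = M_tri(1). ✓ Equality does not hold at z = 1 (the coefficients have mixed signs, so the terms do not all align in phase there).

M_tri(1) = 8; |p(1)| = 0; equality at z=1: no.


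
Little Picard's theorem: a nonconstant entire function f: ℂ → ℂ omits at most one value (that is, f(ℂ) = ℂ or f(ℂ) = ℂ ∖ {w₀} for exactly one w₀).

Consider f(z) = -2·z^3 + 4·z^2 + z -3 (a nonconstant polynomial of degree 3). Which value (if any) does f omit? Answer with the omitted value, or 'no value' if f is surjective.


Little Picard bounds the complement of f(ℂ) to at most one point.
For every w ∈ ℂ, the equation p(z) − w = 0 is a nonconstant polynomial in z and hence has at least one root by the fundamental theorem of algebra. So p is surjective onto ℂ, omitting no value.

Omitted value: no value.


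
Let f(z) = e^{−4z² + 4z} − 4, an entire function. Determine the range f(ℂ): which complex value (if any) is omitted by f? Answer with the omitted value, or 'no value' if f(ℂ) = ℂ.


Little Picard bounds the complement of f(ℂ) to at most one point.
The exponent g(z) = −4z² + 4z is a nonconstant polynomial, hence surjective onto ℂ. So e^{g(z)} takes every value in {e^w : w ∈ ℂ} = ℂ ∖ {0}. Adding -4 shifts the range to ℂ ∖ {-4}. f omits exactly -4.

Omitted value: -4.


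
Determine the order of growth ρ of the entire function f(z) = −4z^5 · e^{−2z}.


M(r) = max_{|z|=r} |-4|·|z|^5·|e^{−2z}| = 4·r^5 · e^{2r^1} (the factors attain their maxima compatibly on |z|=r). Then log M(r) = log 4 + 5·log r + 2r^1, dominated by the last term, so log log M(r) ~ 1·log r. The polynomial factor -4z^5 contributes only a log r term and does not affect the order. ρ = 1.
Therefore ρ = 1.

Order ρ = 1.


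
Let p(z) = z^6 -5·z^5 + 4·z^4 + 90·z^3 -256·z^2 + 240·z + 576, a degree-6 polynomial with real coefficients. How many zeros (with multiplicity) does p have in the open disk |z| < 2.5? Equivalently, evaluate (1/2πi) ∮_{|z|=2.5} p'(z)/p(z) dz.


The zeros of p are: -4, (2 + 2i), (2 - 2i), -1, (3 + 3i), (3 - 3i).
Their magnitudes are: 4, 2.828, 2.828, 1, 4.243, 4.243.
Zeros with |z| < R = 2.5: -1.
Count = 1.
By the argument principle, (1/2πi) ∮_{|z|=R} p'(z)/p(z) dz equals exactly this count.

Number of zeros inside |z| < 2.5: 1.


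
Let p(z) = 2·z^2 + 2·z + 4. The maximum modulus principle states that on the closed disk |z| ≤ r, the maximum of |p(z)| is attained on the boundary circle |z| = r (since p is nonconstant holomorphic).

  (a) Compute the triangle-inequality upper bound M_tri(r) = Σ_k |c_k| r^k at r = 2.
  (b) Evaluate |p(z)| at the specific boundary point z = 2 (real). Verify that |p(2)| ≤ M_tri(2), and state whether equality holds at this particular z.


Coefficients: c_0 = 4, c_1 = 2, c_2 = 2. Radius r = 2.
Part (a). Triangle bound: M_tri(r) = Σ_k |c_k| r^k
  = |4|·2^0 + |2|·2^1 + |2|·2^2
  = 4 + 4 + 8 = 16.
This bounds M(r) := max_{|z|=r} |p(z)| from above; equality holds iff all terms c_k z^k can be made to align in phase at a single z on |z|=r.
Part (b). At z = 2 (real, on the circle |z| = r):
  p(2) = (4)·2^0 + (2)·2^1 + (2)·2^2 = 16.
  |p(2)| = 16.
Since all nonzero coefficients share the same sign, |p(2)| = 16 = M_tri(2); the triangle bound is attained at z = 2, so in fact M(r) = 16.

M_tri(2) = 16; |p(2)| = 16; equality at z=2: yes.


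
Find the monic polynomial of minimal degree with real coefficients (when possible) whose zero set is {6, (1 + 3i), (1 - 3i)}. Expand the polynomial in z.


The polynomial is p(z) = ∏_{α ∈ S} (z − α), where S = {6, (1 + 3i), (1 - 3i)}.
Expanding the product yields: p(z) = z^3 -8·z^2 + 22·z -60.
Note conjugate pairs combine to real quadratics: (z − (1+3i))(z − (1−3i)) = z² − 2z + 10.
The resulting polynomial has degree 3 and real coefficients as required.

p(z) = z^3 -8·z^2 + 22·z -60.


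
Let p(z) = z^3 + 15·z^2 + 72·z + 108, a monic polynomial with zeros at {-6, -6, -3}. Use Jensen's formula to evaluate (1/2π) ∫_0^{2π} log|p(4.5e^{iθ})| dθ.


Zeros: -6, -6, -3; r = 4.5.
Inside |z| < r: -3. Outside (|z| ≥ r): -6, -6.
p(0) = 108, so log|p(0)| = log(108) = 4.6821.
Apply Jensen: I(r) = log|p(0)| + Σ_k log(r/|z_k|), summed over zeros inside |z| < r.
  log(r/|z_k|) for z_k = -3: log(4.5/3) = 0.4055
  Outside zeros (-6, -6) contribute nothing to the Jensen sum.
Sum over inside zeros: 0.4055.
I(r) = log|p(0)| + (inside sum) = 4.6821 + 0.4055 = 5.0876.
Note: since some zeros are outside |z| ≤ r, the simplified n·log(r) form does NOT apply — only the inside zeros contribute.

I(r) ≈ 5.0876.


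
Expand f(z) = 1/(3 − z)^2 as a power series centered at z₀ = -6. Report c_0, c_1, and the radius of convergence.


Let w = z − z₀, so z = z₀ + w.
Then 3 − z = 3 − (z₀ + w) = (3 − z₀) − w = 9 − w.
f(z) = 1/(9 − w)^2 = (1/(9)^2) · (1 − w/(9))^{−2}.
By the binomial series (1−u)^{−2} = Σ_{n≥0} C(n+1, 1) u^n for |u|<1, with u = w/(9):
  c_n = C(n+1, 1) / (9)^(n+2).
  c_0 = 1/(9)^2 = 1/81.
  c_1 = 2/(9)^3 = 2/729.
The series is valid for |w/d| < 1, i.e. |z − z₀| < |d|.
Radius of convergence: R = |3 − z₀| = |9| = 9 (distance from z₀ to the singularity z = 3).

c_0 = 1/81, c_1 = 2/729; R = 9.


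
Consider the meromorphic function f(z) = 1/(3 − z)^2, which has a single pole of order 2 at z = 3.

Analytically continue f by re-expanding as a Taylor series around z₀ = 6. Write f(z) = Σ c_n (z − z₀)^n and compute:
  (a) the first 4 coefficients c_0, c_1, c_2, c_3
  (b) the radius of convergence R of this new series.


Let w = z − z₀, so z = z₀ + w.
Then 3 − z = 3 − (z₀ + w) = (3 − z₀) − w = -3 − w.
f(z) = 1/(-3 − w)^2 = (1/(-3)^2) · (1 − w/(-3))^{−2}.
By the binomial series (1−u)^{−2} = Σ_{n≥0} C(n+1, 1) u^n for |u|<1, with u = w/(-3):
  c_n = C(n+1, 1) / (-3)^(n+2).
  c_0 = 1/(-3)^2 = 1/9.
  c_1 = 2/(-3)^3 = -2/27.
  c_2 = 3/(-3)^4 = 1/27.
  c_3 = 4/(-3)^5 = -4/243.
The series is valid for |w/d| < 1, i.e. |z − z₀| < |d|.
Radius of convergence: R = |3 − z₀| = |-3| = 3 (distance from z₀ to the singularity z = 3).

c_0 = 1/9, c_1 = -2/27, c_2 = 1/27, c_3 = -4/243; R = 3.


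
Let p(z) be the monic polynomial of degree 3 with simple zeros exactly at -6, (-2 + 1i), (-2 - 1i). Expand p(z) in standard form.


The polynomial is p(z) = ∏_{α ∈ S} (z − α), where S = {-6, (-2 + 1i), (-2 - 1i)}.
Expanding the product yields: p(z) = z^3 + 10·z^2 + 29·z + 30.
Note conjugate pairs combine to real quadratics: (z − (-2+1i))(z − (-2−1i)) = z² + 4z + 5.
The resulting polynomial has degree 3 and real coefficients as required.

p(z) = z^3 + 10·z^2 + 29·z + 30.


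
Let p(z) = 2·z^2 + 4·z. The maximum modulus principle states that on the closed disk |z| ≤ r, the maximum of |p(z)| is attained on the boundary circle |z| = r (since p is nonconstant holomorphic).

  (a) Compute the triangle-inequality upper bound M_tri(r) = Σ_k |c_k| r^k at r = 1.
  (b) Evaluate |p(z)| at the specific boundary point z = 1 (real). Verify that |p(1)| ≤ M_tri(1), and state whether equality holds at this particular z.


Coefficients: c_0 = 0, c_1 = 4, c_2 = 2. Radius r = 1.
Part (a). Triangle bound: M_tri(r) = Σ_k |c_k| r^k
  = |0|·1^0 + |4|·1^1 + |2|·1^2
  = 0 + 4 + 2 = 6.
This bounds M(r) := max_{|z|=r} |p(z)| from above; equality holds iff all terms c_k z^k can be made to align in phase at a single z on |z|=r.
Part (b). At z = 1 (real, on the circle |z| = r):
  p(1) = (0)·1^0 + (4)·1^1 + (2)·1^2 = 6.
  |p(1)| = 6.
Since all nonzero coefficients share the same sign, |p(1)| = 6 = M_tri(1); the triangle bound is attained at z = 1, so in fact M(r) = 6.

M_tri(1) = 6; |p(1)| = 6; equality at z=1: yes.


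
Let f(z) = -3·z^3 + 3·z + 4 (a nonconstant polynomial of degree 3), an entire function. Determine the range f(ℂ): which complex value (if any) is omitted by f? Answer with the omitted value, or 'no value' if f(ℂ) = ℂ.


Little Picard bounds the complement of f(ℂ) to at most one point.
For every w ∈ ℂ, the equation p(z) − w = 0 is a nonconstant polynomial in z and hence has at least one root by the fundamental theorem of algebra. So p is surjective onto ℂ, omitting no value.

Omitted value: no value.


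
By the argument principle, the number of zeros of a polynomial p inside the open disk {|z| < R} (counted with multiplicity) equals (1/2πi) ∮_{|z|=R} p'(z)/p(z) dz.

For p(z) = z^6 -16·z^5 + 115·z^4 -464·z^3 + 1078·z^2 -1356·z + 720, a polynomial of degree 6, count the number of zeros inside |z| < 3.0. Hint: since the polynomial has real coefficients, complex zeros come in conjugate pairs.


The zeros of p are: 2, (3 + 3i), (3 - 3i), 4, (2 + 1i), (2 - 1i).
Their magnitudes are: 2, 4.243, 4.243, 4, 2.236, 2.236.
Zeros with |z| < R = 3.0: 2, (2 + 1i), (2 - 1i).
Count = 3.
By the argument principle, (1/2πi) ∮_{|z|=R} p'(z)/p(z) dz equals exactly this count.

Number of zeros inside |z| < 3.0: 3.


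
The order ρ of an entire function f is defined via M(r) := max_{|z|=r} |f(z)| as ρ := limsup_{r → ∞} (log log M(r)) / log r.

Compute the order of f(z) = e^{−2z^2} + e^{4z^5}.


Each summand is entire of order 2 and 5 respectively (as in the single-exponential case). The order of a sum is at most the max of the orders, so ρ ≤ 5. For the lower bound: on |z|=r choose arg z so that 4z^5 is real positive; then |e^{4z^5}| = e^{4r^5} while |e^{-2z^2}| ≤ e^{2r^2} = o(e^{4r^5}). So |f| ≥ e^{4r^5}(1 − o(1)) and ρ ≥ 5. Hence ρ = max(2, 5) = 5.
Therefore ρ = 5.

Order ρ = 5.


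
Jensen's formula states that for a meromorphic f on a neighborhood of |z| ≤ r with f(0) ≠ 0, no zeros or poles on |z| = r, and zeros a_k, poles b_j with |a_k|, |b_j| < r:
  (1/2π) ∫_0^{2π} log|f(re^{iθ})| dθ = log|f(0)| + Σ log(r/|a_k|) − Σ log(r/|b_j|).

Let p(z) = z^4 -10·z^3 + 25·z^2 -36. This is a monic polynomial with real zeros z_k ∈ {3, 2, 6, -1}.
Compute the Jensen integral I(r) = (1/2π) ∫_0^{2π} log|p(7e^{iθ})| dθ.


Zeros: -1, 2, 3, 6; r = 7.
Inside |z| < r: -1, 2, 3, 6. Outside (|z| ≥ r): ∅.
p(0) = -36, so log|p(0)| = log(36) = 3.5835.
Apply Jensen: I(r) = log|p(0)| + Σ_k log(r/|z_k|), summed over zeros inside |z| < r.
  log(r/|z_k|) for z_k = 3: log(7/3) = 0.8473
  log(r/|z_k|) for z_k = 2: log(7/2) = 1.2528
  log(r/|z_k|) for z_k = 6: log(7/6) = 0.1542
  log(r/|z_k|) for z_k = -1: log(7/1) = 1.9459
Sum over inside zeros: 4.2001.
I(r) = log|p(0)| + (inside sum) = 3.5835 + 4.2001 = 7.7836.
Closed form (all zeros inside, monic): I(r) = n·log(r) = 4·log(7) = 7.7836. ✓

I(r) ≈ 7.7836.


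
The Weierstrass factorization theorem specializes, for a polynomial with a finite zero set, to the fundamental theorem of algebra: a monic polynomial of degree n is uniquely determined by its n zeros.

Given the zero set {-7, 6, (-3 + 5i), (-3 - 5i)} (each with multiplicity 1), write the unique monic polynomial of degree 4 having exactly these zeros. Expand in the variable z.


The polynomial is p(z) = ∏_{α ∈ S} (z − α), where S = {-7, 6, (-3 + 5i), (-3 - 5i)}.
Expanding the product yields: p(z) = z^4 + 7·z^3 -2·z^2 -218·z -1428.
Note conjugate pairs combine to real quadratics: (z − (-3+5i))(z − (-3−5i)) = z² + 6z + 34.
The resulting polynomial has degree 4 and real coefficients as required.

p(z) = z^4 + 7·z^3 -2·z^2 -218·z -1428.


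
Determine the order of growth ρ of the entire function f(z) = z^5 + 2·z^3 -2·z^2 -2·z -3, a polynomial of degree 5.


|f(z)| ≤ Σ|c_k|·r^k = O(r^5) as r → ∞. Polynomial growth is O(e^{r^ε}) for every ε > 0 (since r^5/e^{r^ε} → 0), so ρ ≤ ε for all ε > 0, i.e. ρ = 0. Every nonconstant polynomial has order 0.
Therefore ρ = 0.

Order ρ = 0.


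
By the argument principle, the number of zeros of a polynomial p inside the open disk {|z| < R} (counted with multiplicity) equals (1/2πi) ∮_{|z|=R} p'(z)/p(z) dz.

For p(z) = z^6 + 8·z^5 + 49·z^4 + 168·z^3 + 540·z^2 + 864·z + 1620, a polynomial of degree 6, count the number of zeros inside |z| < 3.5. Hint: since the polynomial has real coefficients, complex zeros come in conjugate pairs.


The zeros of p are: (0 + 3i), (0 - 3i), (-3 + 3i), (-3 - 3i), (-1 + 3i), (-1 - 3i).
Their magnitudes are: 3, 3, 4.243, 4.243, 3.162, 3.162.
Zeros with |z| < R = 3.5: (0 + 3i), (0 - 3i), (-1 + 3i), (-1 - 3i).
Count = 4.
By the argument principle, (1/2πi) ∮_{|z|=R} p'(z)/p(z) dz equals exactly this count.

Number of zeros inside |z| < 3.5: 4.


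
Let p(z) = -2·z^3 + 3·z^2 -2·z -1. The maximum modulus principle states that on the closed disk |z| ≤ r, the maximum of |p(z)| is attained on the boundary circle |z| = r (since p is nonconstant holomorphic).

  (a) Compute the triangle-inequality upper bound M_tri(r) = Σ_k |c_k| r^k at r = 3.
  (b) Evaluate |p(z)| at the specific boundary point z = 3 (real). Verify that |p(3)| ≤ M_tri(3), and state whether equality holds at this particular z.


Coefficients: c_0 = -1, c_1 = -2, c_2 = 3, c_3 = -2. Radius r = 3.
Part (a). Triangle bound: M_tri(r) = Σ_k |c_k| r^k
  = |-1|·3^0 + |-2|·3^1 + |3|·3^2 + |-2|·3^3
  = 1 + 6 + 27 + 54 = 88.
This bounds M(r) := max_{|z|=r} |p(z)| from above; equality holds iff all terms c_k z^k can be made to align in phase at a single z on |z|=r.
Part (b). At z = 3 (real, on the circle |z| = r):
  p(3) = (-1)·3^0 + (-2)·3^1 + (3)·3^2 + (-2)·3^3 = -34.
  |p(3)| = 34.
Check: |p(3)| = 34 ≤ 88 = M_tri(3). ✓ Equality does not hold at z = 3 (the coefficients have mixed signs, so the terms do not all align in phase there).

M_tri(3) = 88; |p(3)| = 34; equality at z=3: no.


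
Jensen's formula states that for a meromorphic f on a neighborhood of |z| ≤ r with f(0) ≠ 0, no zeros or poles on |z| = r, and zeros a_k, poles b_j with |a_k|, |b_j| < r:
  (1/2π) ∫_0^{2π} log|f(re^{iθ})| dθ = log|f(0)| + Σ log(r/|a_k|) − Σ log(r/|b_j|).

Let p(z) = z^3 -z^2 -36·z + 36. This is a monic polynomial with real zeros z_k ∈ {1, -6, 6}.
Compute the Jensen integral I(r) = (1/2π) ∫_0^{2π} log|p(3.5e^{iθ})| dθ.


Zeros: -6, 1, 6; r = 3.5.
Inside |z| < r: 1. Outside (|z| ≥ r): -6, 6.
p(0) = 36, so log|p(0)| = log(36) = 3.5835.
Apply Jensen: I(r) = log|p(0)| + Σ_k log(r/|z_k|), summed over zeros inside |z| < r.
  log(r/|z_k|) for z_k = 1: log(3.5/1) = 1.2528
  Outside zeros (-6, 6) contribute nothing to the Jensen sum.
Sum over inside zeros: 1.2528.
I(r) = log|p(0)| + (inside sum) = 3.5835 + 1.2528 = 4.8363.
Note: since some zeros are outside |z| ≤ r, the simplified n·log(r) form does NOT apply — only the inside zeros contribute.

I(r) ≈ 4.8363.


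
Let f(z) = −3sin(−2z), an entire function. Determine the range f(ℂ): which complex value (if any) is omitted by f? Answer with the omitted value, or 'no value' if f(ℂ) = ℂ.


Little Picard bounds the complement of f(ℂ) to at most one point.
sin is entire and surjective onto ℂ: for every w ∈ ℂ, sin(ζ) = w has a solution ζ ∈ ℂ (e.g., via the complex inverse arcsin). With ζ = −2z this gives z = ζ/(-2). Then -3·sin(−2z) takes every value in -3·ℂ = ℂ, and adding 0 is a bijection of ℂ. So f is surjective and omits no value. (Note: only on the real line is sin bounded by [−1, 1].)

Omitted value: no value.


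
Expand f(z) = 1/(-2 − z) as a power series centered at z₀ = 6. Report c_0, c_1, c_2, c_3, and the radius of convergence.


Let w = z − z₀, so z = z₀ + w.
Then -2 − z = -2 − (z₀ + w) = (-2 − z₀) − w = -8 − w.
f(z) = 1/(-8 − w) = (1/(-8)) · 1/(1 − w/(-8)) = Σ_{n≥0} w^n / (-8)^(n+1).
So c_n = 1/(-8)^(n+1):
  c_0 = 1/(-8)^1 = -1/8.
  c_1 = 1/(-8)^2 = 1/64.
  c_2 = 1/(-8)^3 = -1/512.
  c_3 = 1/(-8)^4 = 1/4096.
The series is valid for |w/d| < 1, i.e. |z − z₀| < |d|.
Radius of convergence: R = |-2 − z₀| = |-8| = 8 (distance from z₀ to the singularity z = -2).

c_0 = -1/8, c_1 = 1/64, c_2 = -1/512, c_3 = 1/4096; R = 8.


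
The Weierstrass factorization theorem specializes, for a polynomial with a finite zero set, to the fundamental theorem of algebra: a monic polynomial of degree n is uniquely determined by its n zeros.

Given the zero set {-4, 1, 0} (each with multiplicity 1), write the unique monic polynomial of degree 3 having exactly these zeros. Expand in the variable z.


The polynomial is p(z) = ∏_{α ∈ S} (z − α), where S = {-4, 1, 0}.
Expanding the product yields: p(z) = z^3 + 3·z^2 -4·z.
The resulting polynomial has degree 3 and real coefficients as required.

p(z) = z^3 + 3·z^2 -4·z.


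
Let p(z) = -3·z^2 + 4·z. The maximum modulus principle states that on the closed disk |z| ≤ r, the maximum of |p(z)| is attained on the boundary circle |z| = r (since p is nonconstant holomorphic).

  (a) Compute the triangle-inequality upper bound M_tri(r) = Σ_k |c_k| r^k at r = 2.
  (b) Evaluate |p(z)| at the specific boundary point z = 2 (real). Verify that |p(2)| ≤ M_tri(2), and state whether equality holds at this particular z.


Coefficients: c_0 = 0, c_1 = 4, c_2 = -3. Radius r = 2.
Part (a). Triangle bound: M_tri(r) = Σ_k |c_k| r^k
  = |0|·2^0 + |4|·2^1 + |-3|·2^2
  = 0 + 8 + 12 = 20.
This bounds M(r) := max_{|z|=r} |p(z)| from above; equality holds iff all terms c_k z^k can be made to align in phase at a single z on |z|=r.
Part (b). At z = 2 (real, on the circle |z| = r):
  p(2) = (0)·2^0 + (4)·2^1 + (-3)·2^2 = -4.
  |p(2)| = 4.
Check: |p(2)| = 4 ≤ 20 = M_tri(2). ✓ Equality does not hold at z = 2 (the coefficients have mixed signs, so the terms do not all align in phase there).

M_tri(2) = 20; |p(2)| = 4; equality at z=2: no.


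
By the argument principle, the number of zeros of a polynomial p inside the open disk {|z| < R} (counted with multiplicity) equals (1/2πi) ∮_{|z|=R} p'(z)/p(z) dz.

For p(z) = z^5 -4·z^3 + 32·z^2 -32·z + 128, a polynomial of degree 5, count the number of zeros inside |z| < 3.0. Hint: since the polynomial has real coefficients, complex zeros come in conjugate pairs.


The zeros of p are: -4, (2 + 2i), (2 - 2i), (0 + 2i), (0 - 2i).
Their magnitudes are: 4, 2.828, 2.828, 2, 2.
Zeros with |z| < R = 3.0: (2 + 2i), (2 - 2i), (0 + 2i), (0 - 2i).
Count = 4.
By the argument principle, (1/2πi) ∮_{|z|=R} p'(z)/p(z) dz equals exactly this count.

Number of zeros inside |z| < 3.0: 4.


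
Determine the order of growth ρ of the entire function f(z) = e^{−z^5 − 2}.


|e^{−z^5 − 2}| = e^{Re(-1·z^5) + -2} ≤ e^{1|z|^5 + -2} = e^{1r^5 + -2} on |z| = r, so ρ ≤ 5. Choosing z on |z|=r so that -1·z^5 is real positive (always possible by picking arg z appropriately) gives |f(z)| = e^{1r^5 + -2}, matching the bound. The additive constant -2 does not affect log log M(r) ~ 5·log r. Hence ρ = 5.
Therefore ρ = 5.

Order ρ = 5.


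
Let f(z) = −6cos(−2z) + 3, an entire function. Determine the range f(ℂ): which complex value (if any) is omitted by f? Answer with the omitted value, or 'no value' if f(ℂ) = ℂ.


Little Picard bounds the complement of f(ℂ) to at most one point.
cos is entire and surjective onto ℂ: for every w ∈ ℂ, cos(ζ) = w has a solution ζ ∈ ℂ (e.g., via the complex inverse arccos). With ζ = −2z this gives z = ζ/(-2). Then -6·cos(−2z) takes every value in -6·ℂ = ℂ, and adding 3 is a bijection of ℂ. So f is surjective and omits no value. (Note: only on the real line is cos bounded by [−1, 1].)

Omitted value: no value.


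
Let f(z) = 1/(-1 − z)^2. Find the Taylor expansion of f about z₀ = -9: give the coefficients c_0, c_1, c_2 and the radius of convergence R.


Let w = z − z₀, so z = z₀ + w.
Then -1 − z = -1 − (z₀ + w) = (-1 − z₀) − w = 8 − w.
f(z) = 1/(8 − w)^2 = (1/(8)^2) · (1 − w/(8))^{−2}.
By the binomial series (1−u)^{−2} = Σ_{n≥0} C(n+1, 1) u^n for |u|<1, with u = w/(8):
  c_n = C(n+1, 1) / (8)^(n+2).
  c_0 = 1/(8)^2 = 1/64.
  c_1 = 2/(8)^3 = 1/256.
  c_2 = 3/(8)^4 = 3/4096.
The series is valid for |w/d| < 1, i.e. |z − z₀| < |d|.
Radius of convergence: R = |-1 − z₀| = |8| = 8 (distance from z₀ to the singularity z = -1).

c_0 = 1/64, c_1 = 1/256, c_2 = 3/4096; R = 8.


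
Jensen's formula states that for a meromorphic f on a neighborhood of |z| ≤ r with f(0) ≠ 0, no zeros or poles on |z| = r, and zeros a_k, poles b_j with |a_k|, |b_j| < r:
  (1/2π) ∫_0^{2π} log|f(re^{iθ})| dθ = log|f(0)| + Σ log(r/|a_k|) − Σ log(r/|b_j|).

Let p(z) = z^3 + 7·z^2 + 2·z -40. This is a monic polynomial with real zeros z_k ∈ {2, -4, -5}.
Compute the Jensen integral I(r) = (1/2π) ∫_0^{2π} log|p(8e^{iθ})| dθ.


Zeros: -5, -4, 2; r = 8.
Inside |z| < r: -5, -4, 2. Outside (|z| ≥ r): ∅.
p(0) = -40, so log|p(0)| = log(40) = 3.6889.
Apply Jensen: I(r) = log|p(0)| + Σ_k log(r/|z_k|), summed over zeros inside |z| < r.
  log(r/|z_k|) for z_k = 2: log(8/2) = 1.3863
  log(r/|z_k|) for z_k = -4: log(8/4) = 0.6931
  log(r/|z_k|) for z_k = -5: log(8/5) = 0.4700
Sum over inside zeros: 2.5494.
I(r) = log|p(0)| + (inside sum) = 3.6889 + 2.5494 = 6.2383.
Closed form (all zeros inside, monic): I(r) = n·log(r) = 3·log(8) = 6.2383. ✓

I(r) ≈ 6.2383.


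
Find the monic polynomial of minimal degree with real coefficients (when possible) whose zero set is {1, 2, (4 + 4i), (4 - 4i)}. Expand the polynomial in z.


The polynomial is p(z) = ∏_{α ∈ S} (z − α), where S = {1, 2, (4 + 4i), (4 - 4i)}.
Expanding the product yields: p(z) = z^4 -11·z^3 + 58·z^2 -112·z + 64.
Note conjugate pairs combine to real quadratics: (z − (4+4i))(z − (4−4i)) = z² − 8z + 32.
The resulting polynomial has degree 4 and real coefficients as required.

p(z) = z^4 -11·z^3 + 58·z^2 -112·z + 64.


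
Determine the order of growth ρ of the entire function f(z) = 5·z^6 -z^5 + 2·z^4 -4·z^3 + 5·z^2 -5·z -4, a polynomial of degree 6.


|f(z)| ≤ Σ|c_k|·r^k = O(r^6) as r → ∞. Polynomial growth is O(e^{r^ε}) for every ε > 0 (since r^6/e^{r^ε} → 0), so ρ ≤ ε for all ε > 0, i.e. ρ = 0. Every nonconstant polynomial has order 0.
Therefore ρ = 0.

Order ρ = 0.


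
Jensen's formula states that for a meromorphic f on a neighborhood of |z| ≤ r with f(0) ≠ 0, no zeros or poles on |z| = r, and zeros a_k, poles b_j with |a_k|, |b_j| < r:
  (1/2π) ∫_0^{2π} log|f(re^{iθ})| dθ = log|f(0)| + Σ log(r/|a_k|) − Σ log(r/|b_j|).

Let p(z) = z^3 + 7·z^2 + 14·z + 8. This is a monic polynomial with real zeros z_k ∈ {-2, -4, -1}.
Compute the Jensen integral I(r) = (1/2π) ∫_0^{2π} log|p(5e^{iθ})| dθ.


Zeros: -4, -2, -1; r = 5.
Inside |z| < r: -4, -2, -1. Outside (|z| ≥ r): ∅.
p(0) = 8, so log|p(0)| = log(8) = 2.0794.
Apply Jensen: I(r) = log|p(0)| + Σ_k log(r/|z_k|), summed over zeros inside |z| < r.
  log(r/|z_k|) for z_k = -2: log(5/2) = 0.9163
  log(r/|z_k|) for z_k = -4: log(5/4) = 0.2231
  log(r/|z_k|) for z_k = -1: log(5/1) = 1.6094
Sum over inside zeros: 2.7489.
I(r) = log|p(0)| + (inside sum) = 2.0794 + 2.7489 = 4.8283.
Closed form (all zeros inside, monic): I(r) = n·log(r) = 3·log(5) = 4.8283. ✓

I(r) ≈ 4.8283.


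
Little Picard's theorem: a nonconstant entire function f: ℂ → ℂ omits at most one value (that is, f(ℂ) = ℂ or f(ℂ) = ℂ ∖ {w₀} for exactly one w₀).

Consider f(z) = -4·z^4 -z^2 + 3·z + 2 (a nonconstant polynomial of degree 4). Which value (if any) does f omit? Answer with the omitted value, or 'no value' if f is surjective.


Little Picard bounds the complement of f(ℂ) to at most one point.
For every w ∈ ℂ, the equation p(z) − w = 0 is a nonconstant polynomial in z and hence has at least one root by the fundamental theorem of algebra. So p is surjective onto ℂ, omitting no value.

Omitted value: no value.


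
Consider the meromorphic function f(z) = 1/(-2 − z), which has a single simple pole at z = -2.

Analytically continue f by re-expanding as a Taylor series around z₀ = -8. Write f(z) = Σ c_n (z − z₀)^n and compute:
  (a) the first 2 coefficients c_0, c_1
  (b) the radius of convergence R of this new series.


Let w = z − z₀, so z = z₀ + w.
Then -2 − z = -2 − (z₀ + w) = (-2 − z₀) − w = 6 − w.
f(z) = 1/(6 − w) = (1/(6)) · 1/(1 − w/(6)) = Σ_{n≥0} w^n / (6)^(n+1).
So c_n = 1/(6)^(n+1):
  c_0 = 1/(6)^1 = 1/6.
  c_1 = 1/(6)^2 = 1/36.
The series is valid for |w/d| < 1, i.e. |z − z₀| < |d|.
Radius of convergence: R = |-2 − z₀| = |6| = 6 (distance from z₀ to the singularity z = -2).

c_0 = 1/6, c_1 = 1/36; R = 6.


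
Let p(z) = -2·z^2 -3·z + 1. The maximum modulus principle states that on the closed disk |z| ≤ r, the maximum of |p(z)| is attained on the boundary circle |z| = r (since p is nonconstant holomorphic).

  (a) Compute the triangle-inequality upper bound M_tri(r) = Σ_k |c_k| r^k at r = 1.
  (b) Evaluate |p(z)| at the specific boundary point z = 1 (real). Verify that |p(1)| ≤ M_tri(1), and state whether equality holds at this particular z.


Coefficients: c_0 = 1, c_1 = -3, c_2 = -2. Radius r = 1.
Part (a). Triangle bound: M_tri(r) = Σ_k |c_k| r^k
  = |1|·1^0 + |-3|·1^1 + |-2|·1^2
  = 1 + 3 + 2 = 6.
This bounds M(r) := max_{|z|=r} |p(z)| from above; equality holds iff all terms c_k z^k can be made to align in phase at a single z on |z|=r.
Part (b). At z = 1 (real, on the circle |z| = r):
  p(1) = (1)·1^0 + (-3)·1^1 + (-2)·1^2 = -4.
  |p(1)| = 4.
Check: |p(1)| = 4 ≤ 6 = M_tri(1). ✓ Equality does not hold at z = 1 (the coefficients have mixed signs, so the terms do not all align in phase there).

M_tri(1) = 6; |p(1)| = 4; equality at z=1: no.


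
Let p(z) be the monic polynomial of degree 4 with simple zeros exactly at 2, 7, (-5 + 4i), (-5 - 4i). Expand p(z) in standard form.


The polynomial is p(z) = ∏_{α ∈ S} (z − α), where S = {2, 7, (-5 + 4i), (-5 - 4i)}.
Expanding the product yields: p(z) = z^4 + z^3 -35·z^2 -229·z + 574.
Note conjugate pairs combine to real quadratics: (z − (-5+4i))(z − (-5−4i)) = z² + 10z + 41.
The resulting polynomial has degree 4 and real coefficients as required.

p(z) = z^4 + z^3 -35·z^2 -229·z + 574.


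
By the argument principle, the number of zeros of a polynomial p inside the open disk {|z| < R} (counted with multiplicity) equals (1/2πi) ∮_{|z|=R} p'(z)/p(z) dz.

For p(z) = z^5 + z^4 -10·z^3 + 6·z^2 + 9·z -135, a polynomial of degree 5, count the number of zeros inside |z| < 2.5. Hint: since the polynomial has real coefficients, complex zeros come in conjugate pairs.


The zeros of p are: (1 + 2i), (1 - 2i), -3, 3, -3.
Their magnitudes are: 2.236, 2.236, 3, 3, 3.
Zeros with |z| < R = 2.5: (1 + 2i), (1 - 2i).
Count = 2.
By the argument principle, (1/2πi) ∮_{|z|=R} p'(z)/p(z) dz equals exactly this count.

Number of zeros inside |z| < 2.5: 2.


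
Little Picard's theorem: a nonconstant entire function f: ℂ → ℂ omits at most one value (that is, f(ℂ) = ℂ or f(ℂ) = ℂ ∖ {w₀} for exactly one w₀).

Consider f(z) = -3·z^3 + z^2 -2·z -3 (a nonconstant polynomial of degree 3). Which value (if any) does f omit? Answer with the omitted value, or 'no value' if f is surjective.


Little Picard bounds the complement of f(ℂ) to at most one point.
For every w ∈ ℂ, the equation p(z) − w = 0 is a nonconstant polynomial in z and hence has at least one root by the fundamental theorem of algebra. So p is surjective onto ℂ, omitting no value.

Omitted value: no value.


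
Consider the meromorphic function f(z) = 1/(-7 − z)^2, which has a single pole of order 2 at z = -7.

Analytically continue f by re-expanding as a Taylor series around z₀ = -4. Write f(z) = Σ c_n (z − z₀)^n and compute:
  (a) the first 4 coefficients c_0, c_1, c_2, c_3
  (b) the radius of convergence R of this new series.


Let w = z − z₀, so z = z₀ + w.
Then -7 − z = -7 − (z₀ + w) = (-7 − z₀) − w = -3 − w.
f(z) = 1/(-3 − w)^2 = (1/(-3)^2) · (1 − w/(-3))^{−2}.
By the binomial series (1−u)^{−2} = Σ_{n≥0} C(n+1, 1) u^n for |u|<1, with u = w/(-3):
  c_n = C(n+1, 1) / (-3)^(n+2).
  c_0 = 1/(-3)^2 = 1/9.
  c_1 = 2/(-3)^3 = -2/27.
  c_2 = 3/(-3)^4 = 1/27.
  c_3 = 4/(-3)^5 = -4/243.
The series is valid for |w/d| < 1, i.e. |z − z₀| < |d|.
Radius of convergence: R = |-7 − z₀| = |-3| = 3 (distance from z₀ to the singularity z = -7).

c_0 = 1/9, c_1 = -2/27, c_2 = 1/27, c_3 = -4/243; R = 3.


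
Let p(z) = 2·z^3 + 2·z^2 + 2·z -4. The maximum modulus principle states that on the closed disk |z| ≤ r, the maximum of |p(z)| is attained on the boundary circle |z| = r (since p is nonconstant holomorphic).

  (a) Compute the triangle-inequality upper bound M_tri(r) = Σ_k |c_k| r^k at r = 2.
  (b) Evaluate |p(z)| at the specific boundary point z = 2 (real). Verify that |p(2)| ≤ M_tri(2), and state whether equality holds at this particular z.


Coefficients: c_0 = -4, c_1 = 2, c_2 = 2, c_3 = 2. Radius r = 2.
Part (a). Triangle bound: M_tri(r) = Σ_k |c_k| r^k
  = |-4|·2^0 + |2|·2^1 + |2|·2^2 + |2|·2^3
  = 4 + 4 + 8 + 16 = 32.
This bounds M(r) := max_{|z|=r} |p(z)| from above; equality holds iff all terms c_k z^k can be made to align in phase at a single z on |z|=r.
Part (b). At z = 2 (real, on the circle |z| = r):
  p(2) = (-4)·2^0 + (2)·2^1 + (2)·2^2 + (2)·2^3 = 24.
  |p(2)| = 24.
Check: |p(2)| = 24 ≤ 32 = M_tri(2). ✓ Equality does not hold at z = 2 (the coefficients have mixed signs, so the terms do not all align in phase there).

M_tri(2) = 32; |p(2)| = 24; equality at z=2: no.


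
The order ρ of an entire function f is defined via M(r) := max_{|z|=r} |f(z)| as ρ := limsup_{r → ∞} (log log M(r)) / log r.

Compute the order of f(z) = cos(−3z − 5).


cos(w) is a linear combination of e^{iw} and e^{−iw} (or e^w, e^{−w} in the hyperbolic case), so |cos(w)| ≤ e^{|w|}. With w = −3z − 5, |w| ≤ 3|z| + 5 = 3r + 5 on |z| = r, giving M(r) ≤ e^{3r + 5}, so ρ ≤ 1. On a suitable ray (z = it for sin/cos; z = t for sinh/cosh, t real → ∞), |cos(−3z − 5)| grows like e^{3|t|}/2, so ρ ≥ 1. Hence ρ = 1.
Therefore ρ = 1.

Order ρ = 1.


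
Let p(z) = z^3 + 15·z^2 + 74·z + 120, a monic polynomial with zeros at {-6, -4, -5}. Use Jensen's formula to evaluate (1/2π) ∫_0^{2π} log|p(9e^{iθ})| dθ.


Zeros: -6, -5, -4; r = 9.
Inside |z| < r: -6, -5, -4. Outside (|z| ≥ r): ∅.
p(0) = 120, so log|p(0)| = log(120) = 4.7875.
Apply Jensen: I(r) = log|p(0)| + Σ_k log(r/|z_k|), summed over zeros inside |z| < r.
  log(r/|z_k|) for z_k = -6: log(9/6) = 0.4055
  log(r/|z_k|) for z_k = -4: log(9/4) = 0.8109
  log(r/|z_k|) for z_k = -5: log(9/5) = 0.5878
Sum over inside zeros: 1.8042.
I(r) = log|p(0)| + (inside sum) = 4.7875 + 1.8042 = 6.5917.
Closed form (all zeros inside, monic): I(r) = n·log(r) = 3·log(9) = 6.5917. ✓

I(r) ≈ 6.5917.


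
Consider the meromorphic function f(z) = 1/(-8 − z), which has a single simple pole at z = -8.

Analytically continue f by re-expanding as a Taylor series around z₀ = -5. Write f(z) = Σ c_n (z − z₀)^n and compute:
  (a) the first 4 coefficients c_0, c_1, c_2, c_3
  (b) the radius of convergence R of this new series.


Let w = z − z₀, so z = z₀ + w.
Then -8 − z = -8 − (z₀ + w) = (-8 − z₀) − w = -3 − w.
f(z) = 1/(-3 − w) = (1/(-3)) · 1/(1 − w/(-3)) = Σ_{n≥0} w^n / (-3)^(n+1).
So c_n = 1/(-3)^(n+1):
  c_0 = 1/(-3)^1 = -1/3.
  c_1 = 1/(-3)^2 = 1/9.
  c_2 = 1/(-3)^3 = -1/27.
  c_3 = 1/(-3)^4 = 1/81.
The series is valid for |w/d| < 1, i.e. |z − z₀| < |d|.
Radius of convergence: R = |-8 − z₀| = |-3| = 3 (distance from z₀ to the singularity z = -8).

c_0 = -1/3, c_1 = 1/9, c_2 = -1/27, c_3 = 1/81; R = 3.


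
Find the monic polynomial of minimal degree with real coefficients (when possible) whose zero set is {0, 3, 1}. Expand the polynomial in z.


The polynomial is p(z) = ∏_{α ∈ S} (z − α), where S = {0, 3, 1}.
Expanding the product yields: p(z) = z^3 -4·z^2 + 3·z.
The resulting polynomial has degree 3 and real coefficients as required.

p(z) = z^3 -4·z^2 + 3·z.


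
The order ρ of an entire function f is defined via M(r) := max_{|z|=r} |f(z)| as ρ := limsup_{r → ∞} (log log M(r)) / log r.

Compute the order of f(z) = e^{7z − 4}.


|e^{7z − 4}| = e^{Re(7·z) + -4} ≤ e^{7|z|^1 + -4} = e^{7r^1 + -4} on |z| = r, so ρ ≤ 1. Choosing z on |z|=r so that 7·z is real positive (always possible by picking arg z appropriately) gives |f(z)| = e^{7r^1 + -4}, matching the bound. The additive constant -4 does not affect log log M(r) ~ 1·log r. Hence ρ = 1.
Therefore ρ = 1.

Order ρ = 1.


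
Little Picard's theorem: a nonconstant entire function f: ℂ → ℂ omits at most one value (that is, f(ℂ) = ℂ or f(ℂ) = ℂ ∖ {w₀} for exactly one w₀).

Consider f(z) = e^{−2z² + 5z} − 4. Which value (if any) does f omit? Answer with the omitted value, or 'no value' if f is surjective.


Little Picard bounds the complement of f(ℂ) to at most one point.
The exponent g(z) = −2z² + 5z is a nonconstant polynomial, hence surjective onto ℂ. So e^{g(z)} takes every value in {e^w : w ∈ ℂ} = ℂ ∖ {0}. Adding -4 shifts the range to ℂ ∖ {-4}. f omits exactly -4.

Omitted value: -4.


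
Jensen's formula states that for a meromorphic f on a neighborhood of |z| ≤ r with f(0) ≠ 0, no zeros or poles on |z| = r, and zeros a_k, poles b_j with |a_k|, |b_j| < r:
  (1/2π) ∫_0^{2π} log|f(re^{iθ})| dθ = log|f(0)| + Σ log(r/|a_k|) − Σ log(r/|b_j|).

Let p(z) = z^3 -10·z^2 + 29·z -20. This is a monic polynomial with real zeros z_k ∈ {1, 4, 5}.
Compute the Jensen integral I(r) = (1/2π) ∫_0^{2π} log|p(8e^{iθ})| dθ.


Zeros: 1, 4, 5; r = 8.
Inside |z| < r: 1, 4, 5. Outside (|z| ≥ r): ∅.
p(0) = -20, so log|p(0)| = log(20) = 2.9957.
Apply Jensen: I(r) = log|p(0)| + Σ_k log(r/|z_k|), summed over zeros inside |z| < r.
  log(r/|z_k|) for z_k = 1: log(8/1) = 2.0794
  log(r/|z_k|) for z_k = 4: log(8/4) = 0.6931
  log(r/|z_k|) for z_k = 5: log(8/5) = 0.4700
Sum over inside zeros: 3.2426.
I(r) = log|p(0)| + (inside sum) = 2.9957 + 3.2426 = 6.2383.
Closed form (all zeros inside, monic): I(r) = n·log(r) = 3·log(8) = 6.2383. ✓

I(r) ≈ 6.2383.


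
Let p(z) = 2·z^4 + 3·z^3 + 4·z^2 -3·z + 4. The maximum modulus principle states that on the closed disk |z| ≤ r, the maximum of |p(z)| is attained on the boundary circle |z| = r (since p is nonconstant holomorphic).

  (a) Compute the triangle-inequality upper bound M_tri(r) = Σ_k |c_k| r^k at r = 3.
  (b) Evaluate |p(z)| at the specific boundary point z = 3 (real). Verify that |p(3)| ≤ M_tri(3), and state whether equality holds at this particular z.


Coefficients: c_0 = 4, c_1 = -3, c_2 = 4, c_3 = 3, c_4 = 2. Radius r = 3.
Part (a). Triangle bound: M_tri(r) = Σ_k |c_k| r^k
  = |4|·3^0 + |-3|·3^1 + |4|·3^2 + |3|·3^3 + |2|·3^4
  = 4 + 9 + 36 + 81 + 162 = 292.
This bounds M(r) := max_{|z|=r} |p(z)| from above; equality holds iff all terms c_k z^k can be made to align in phase at a single z on |z|=r.
Part (b). At z = 3 (real, on the circle |z| = r):
  p(3) = (4)·3^0 + (-3)·3^1 + (4)·3^2 + (3)·3^3 + (2)·3^4 = 274.
  |p(3)| = 274.
Check: |p(3)| = 274 ≤ 292 = M_tri(3). ✓ Equality does not hold at z = 3 (the coefficients have mixed signs, so the terms do not all align in phase there).

M_tri(3) = 292; |p(3)| = 274; equality at z=3: no.


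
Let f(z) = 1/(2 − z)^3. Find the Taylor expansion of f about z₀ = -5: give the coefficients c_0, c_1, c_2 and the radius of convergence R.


Let w = z − z₀, so z = z₀ + w.
Then 2 − z = 2 − (z₀ + w) = (2 − z₀) − w = 7 − w.
f(z) = 1/(7 − w)^3 = (1/(7)^3) · (1 − w/(7))^{−3}.
By the binomial series (1−u)^{−3} = Σ_{n≥0} C(n+2, 2) u^n for |u|<1, with u = w/(7):
  c_n = C(n+2, 2) / (7)^(n+3).
  c_0 = 1/(7)^3 = 1/343.
  c_1 = 3/(7)^4 = 3/2401.
  c_2 = 6/(7)^5 = 6/16807.
The series is valid for |w/d| < 1, i.e. |z − z₀| < |d|.
Radius of convergence: R = |2 − z₀| = |7| = 7 (distance from z₀ to the singularity z = 2).

c_0 = 1/343, c_1 = 3/2401, c_2 = 6/16807; R = 7.


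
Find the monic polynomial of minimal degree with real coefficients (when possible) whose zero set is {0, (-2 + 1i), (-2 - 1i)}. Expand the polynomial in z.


The polynomial is p(z) = ∏_{α ∈ S} (z − α), where S = {0, (-2 + 1i), (-2 - 1i)}.
Expanding the product yields: p(z) = z^3 + 4·z^2 + 5·z.
Note conjugate pairs combine to real quadratics: (z − (-2+1i))(z − (-2−1i)) = z² + 4z + 5.
The resulting polynomial has degree 3 and real coefficients as required.

p(z) = z^3 + 4·z^2 + 5·z.


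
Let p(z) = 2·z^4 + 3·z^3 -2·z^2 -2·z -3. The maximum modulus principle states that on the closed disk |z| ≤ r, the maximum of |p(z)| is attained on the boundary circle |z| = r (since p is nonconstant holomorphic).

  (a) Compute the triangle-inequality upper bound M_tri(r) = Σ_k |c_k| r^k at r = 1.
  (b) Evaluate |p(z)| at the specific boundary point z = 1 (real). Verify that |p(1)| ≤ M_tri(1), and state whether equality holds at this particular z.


Coefficients: c_0 = -3, c_1 = -2, c_2 = -2, c_3 = 3, c_4 = 2. Radius r = 1.
Part (a). Triangle bound: M_tri(r) = Σ_k |c_k| r^k
  = |-3|·1^0 + |-2|·1^1 + |-2|·1^2 + |3|·1^3 + |2|·1^4
  = 3 + 2 + 2 + 3 + 2 = 12.
This bounds M(r) := max_{|z|=r} |p(z)| from above; equality holds iff all terms c_k z^k can be made to align in phase at a single z on |z|=r.
Part (b). At z = 1 (real, on the circle |z| = r):
  p(1) = (-3)·1^0 + (-2)·1^1 + (-2)·1^2 + (3)·1^3 + (2)·1^4 = -2.
  |p(1)| = 2.
Check: |p(1)| = 2 ≤ 12 = M_tri(1). ✓ Equality does not hold at z = 1 (the coefficients have mixed signs, so the terms do not all align in phase there).

M_tri(1) = 12; |p(1)| = 2; equality at z=1: no.
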